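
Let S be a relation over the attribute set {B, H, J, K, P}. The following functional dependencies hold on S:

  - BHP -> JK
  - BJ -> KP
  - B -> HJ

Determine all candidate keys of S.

Attribute B never appears on the right-hand side of any dependency, so B must belong to every candidate key.
{B}⁺ = {B, H, J, K, P}, which is all of the schema, so {B} is the only candidate key.

(B)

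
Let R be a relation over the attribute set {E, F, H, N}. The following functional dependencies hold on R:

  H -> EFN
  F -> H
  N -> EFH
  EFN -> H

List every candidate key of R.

{F}; {H}; {N}

{F}⁺: F→H adds H; H→EFN adds E, N → {E, F, H, N}.
{H}⁺: H→EFN adds E, F, N → {E, F, H, N}.
{N}⁺: N→EFH adds E, F, H → {E, F, H, N}.
Any other superkey contains one of these as a subset, so there are no further candidate keys.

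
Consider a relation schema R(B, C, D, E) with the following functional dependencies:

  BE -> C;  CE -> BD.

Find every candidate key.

{B, E}; {C, E}

Attribute E never appears on the right-hand side of any dependency, so E must belong to every candidate key.
{E}⁺ = {E}, which is not all of the schema, so we must add further attributes.
{B, E}⁺: BE→C adds C; CE→BD adds D → {B, C, D, E}. Minimal: {E}⁺ = {E}; {B}⁺ = {B} — none reach the full schema.
{C, E}⁺: CE→BD adds B, D → {B, C, D, E}. Minimal: {E}⁺ = {E}; {C}⁺ = {C} — none reach the full schema.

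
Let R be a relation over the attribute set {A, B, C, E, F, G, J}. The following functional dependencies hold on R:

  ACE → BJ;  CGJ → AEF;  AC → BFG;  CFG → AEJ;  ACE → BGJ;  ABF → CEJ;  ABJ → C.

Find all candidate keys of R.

{A, C}, {A, B, F}, {A, B, J}, {C, F, G}, {C, G, J}

{A, C}⁺: AC→BFG adds B, F, G; CFG→AEJ adds E, J → {A, B, C, E, F, G, J}.
{A, B, F}⁺: ABF→CEJ adds C, E, J; AC→BFG adds G → {A, B, C, E, F, G, J}.
{A, B, J}⁺: ABJ→C adds C; AC→BFG adds F, G; CFG→AEJ adds E → {A, B, C, E, F, G, J}.
{C, F, G}⁺: CFG→AEJ adds A, E, J; ACE→BGJ adds B → {A, B, C, E, F, G, J}.
{C, G, J}⁺: CGJ→AEF adds A, E, F; AC→BFG adds B → {A, B, C, E, F, G, J}.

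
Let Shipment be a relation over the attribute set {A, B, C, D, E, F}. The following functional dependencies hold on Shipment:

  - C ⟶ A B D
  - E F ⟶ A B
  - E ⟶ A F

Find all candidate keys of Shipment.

CE

{C, E}⁺: C→ABD adds A, B, D; E→AF adds F → {A, B, C, D, E, F}. Minimal: {E}⁺ = {A, B, E, F}; {C}⁺ = {A, B, C, D} — none reach the full schema.
No other minimal superkey exists.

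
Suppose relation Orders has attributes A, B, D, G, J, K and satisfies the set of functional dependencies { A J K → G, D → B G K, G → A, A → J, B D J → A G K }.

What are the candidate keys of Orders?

Attribute D never appears on the right-hand side of any dependency, so D must belong to every candidate key.
{D}⁺ = {A, B, D, G, J, K}, which is all of the schema, so {D} is the only candidate key.

(D)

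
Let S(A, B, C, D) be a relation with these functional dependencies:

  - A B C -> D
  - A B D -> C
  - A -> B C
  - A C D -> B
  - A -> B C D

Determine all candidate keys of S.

{A}⁺: A→BC adds B, C; A→BCD adds D → {A, B, C, D}.
No other minimal superkey exists.

{A}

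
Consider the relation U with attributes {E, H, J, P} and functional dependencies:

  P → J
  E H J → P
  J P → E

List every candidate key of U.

(H, P); (E, H, J)

{H, P}⁺: P→J adds J; JP→E adds E → {E, H, J, P}. Minimal: {P}⁺ = {E, J, P}; {H}⁺ = {H} — none reach the full schema.
{E, H, J}⁺: EHJ→P adds P → {E, H, J, P}. Minimal: {H, J}⁺ = {H, J}; {E, J}⁺ = {E, J}; {E, H}⁺ = {E, H} — none reach the full schema.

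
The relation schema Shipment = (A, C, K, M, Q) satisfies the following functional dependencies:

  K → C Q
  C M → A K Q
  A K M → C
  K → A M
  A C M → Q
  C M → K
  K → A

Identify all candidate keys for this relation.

{K}⁺: K→CQ adds C, Q; K→AM adds A, M → {A, C, K, M, Q}.
{C, M}⁺: CM→AKQ adds A, K, Q → {A, C, K, M, Q}.

{K}, {C, M}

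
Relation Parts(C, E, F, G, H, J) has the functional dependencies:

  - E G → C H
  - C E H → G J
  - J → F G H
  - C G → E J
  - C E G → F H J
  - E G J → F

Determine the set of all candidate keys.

{C, G}⁺: CG→EJ adds E, J; CEG→FHJ adds F, H → {C, E, F, G, H, J}. Minimal: {G}⁺ = {G}; {C}⁺ = {C} — none reach the full schema.
{C, J}⁺: J→FGH adds F, G, H; CG→EJ adds E → {C, E, F, G, H, J}. Minimal: {J}⁺ = {F, G, H, J}; {C}⁺ = {C} — none reach the full schema.
{E, G}⁺: EG→CH adds C, H; CEH→GJ adds J; J→FGH adds F → {C, E, F, G, H, J}. Minimal: {G}⁺ = {G}; {E}⁺ = {E} — none reach the full schema.
{E, J}⁺: J→FGH adds F, G, H; EG→CH adds C → {C, E, F, G, H, J}. Minimal: {J}⁺ = {F, G, H, J}; {E}⁺ = {E} — none reach the full schema.
{C, E, H}⁺: CEH→GJ adds G, J; J→FGH adds F → {C, E, F, G, H, J}. Minimal: {E, H}⁺ = {E, H}; {C, H}⁺ = {C, H}; {C, E}⁺ = {C, E} — none reach the full schema.
Any other superkey contains one of these as a subset, so there are no further candidate keys.

{C, G}, {C, J}, {E, G}, {E, J}, {C, E, H}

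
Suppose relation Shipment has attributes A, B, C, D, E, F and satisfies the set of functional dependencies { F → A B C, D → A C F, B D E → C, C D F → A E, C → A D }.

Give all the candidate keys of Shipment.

{C}⁺: C→AD adds A, D; D→ACF adds F; CDF→AE adds E; F→ABC adds B → {A, B, C, D, E, F}.
{D}⁺: D→ACF adds A, C, F; CDF→AE adds E; F→ABC adds B → {A, B, C, D, E, F}.
{F}⁺: F→ABC adds A, B, C; C→AD adds D; CDF→AE adds E → {A, B, C, D, E, F}.
Any other superkey contains one of these as a subset, so there are no further candidate keys.

{C}, {D}, {F}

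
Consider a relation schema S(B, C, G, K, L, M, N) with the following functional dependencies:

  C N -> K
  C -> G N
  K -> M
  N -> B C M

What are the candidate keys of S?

Attribute L never appears on the right-hand side of any dependency, so L must belong to every candidate key.
{L}⁺ = {L}, which is not all of the schema, so we must add further attributes.
{C, L}⁺: C→GN adds G, N; N→BCM adds B, M; CN→K adds K → {B, C, G, K, L, M, N}.
{L, N}⁺: N→BCM adds B, C, M; CN→K adds K; C→GN adds G → {B, C, G, K, L, M, N}.
Any other superkey contains one of these as a subset, so there are no further candidate keys.

CL; LN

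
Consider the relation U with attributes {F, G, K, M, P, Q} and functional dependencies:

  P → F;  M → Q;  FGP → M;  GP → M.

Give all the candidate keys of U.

Attributes G, K, P never appear on any right-hand side, so every candidate key must contain {G, K, P}.
{G, K, P}⁺ = {F, G, K, M, P, Q}, which is all of the schema, so {G, K, P} is the only candidate key.

{G, K, P}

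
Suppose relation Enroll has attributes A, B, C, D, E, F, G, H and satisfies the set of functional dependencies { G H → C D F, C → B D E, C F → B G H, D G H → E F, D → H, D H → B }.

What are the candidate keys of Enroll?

{A, C, F}⁺: C→BDE adds B, D, E; CF→BGH adds G, H → {A, B, C, D, E, F, G, H}. Minimal: {C, F}⁺ = {B, C, D, E, F, G, H}; {A, F}⁺ = {A, F}; {A, C}⁺ = {A, B, C, D, E, H} — none reach the full schema.
{A, C, G}⁺: C→BDE adds B, D, E; D→H adds H; GH→CDF adds F → {A, B, C, D, E, F, G, H}. Minimal: {C, G}⁺ = {B, C, D, E, F, G, H}; {A, G}⁺ = {A, G}; {A, C}⁺ = {A, B, C, D, E, H} — none reach the full schema.
{A, D, G}⁺: D→H adds H; DH→B adds B; GH→CDF adds C, F; C→BDE adds E → {A, B, C, D, E, F, G, H}. Minimal: {D, G}⁺ = {B, C, D, E, F, G, H}; {A, G}⁺ = {A, G}; {A, D}⁺ = {A, B, D, H} — none reach the full schema.
{A, G, H}⁺: GH→CDF adds C, D, F; C→BDE adds B, E → {A, B, C, D, E, F, G, H}. Minimal: {G, H}⁺ = {B, C, D, E, F, G, H}; {A, H}⁺ = {A, H}; {A, G}⁺ = {A, G} — none reach the full schema.

{A, C, F}; {A, C, G}; {A, D, G}; {A, G, H}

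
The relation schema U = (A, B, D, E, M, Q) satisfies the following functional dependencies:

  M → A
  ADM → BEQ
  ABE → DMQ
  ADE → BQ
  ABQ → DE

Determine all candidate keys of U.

{D, M}⁺: M→A adds A; ADM→BEQ adds B, E, Q → {A, B, D, E, M, Q}. Minimal: {M}⁺ = {A, M}; {D}⁺ = {D} — none reach the full schema.
{A, B, E}⁺: ABE→DMQ adds D, M, Q → {A, B, D, E, M, Q}. Minimal: {B, E}⁺ = {B, E}; {A, E}⁺ = {A, E}; {A, B}⁺ = {A, B} — none reach the full schema.
{A, B, Q}⁺: ABQ→DE adds D, E; ABE→DMQ adds M → {A, B, D, E, M, Q}. Minimal: {B, Q}⁺ = {B, Q}; {A, Q}⁺ = {A, Q}; {A, B}⁺ = {A, B} — none reach the full schema.
{A, D, E}⁺: ADE→BQ adds B, Q; ABE→DMQ adds M → {A, B, D, E, M, Q}. Minimal: {D, E}⁺ = {D, E}; {A, E}⁺ = {A, E}; {A, D}⁺ = {A, D} — none reach the full schema.
{B, E, M}⁺: M→A adds A; ABE→DMQ adds D, Q → {A, B, D, E, M, Q}. Minimal: {E, M}⁺ = {A, E, M}; {B, M}⁺ = {A, B, M}; {B, E}⁺ = {B, E} — none reach the full schema.
{B, M, Q}⁺: M→A adds A; ABQ→DE adds D, E → {A, B, D, E, M, Q}. Minimal: {M, Q}⁺ = {A, M, Q}; {B, Q}⁺ = {B, Q}; {B, M}⁺ = {A, B, M} — none reach the full schema.
Any other superkey contains one of these as a subset, so there are no further candidate keys.

{D, M}; {A, B, E}; {A, B, Q}; {A, D, E}; {B, E, M}; {B, M, Q}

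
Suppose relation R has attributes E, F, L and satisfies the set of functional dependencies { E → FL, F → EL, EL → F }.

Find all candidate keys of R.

{E}, {F}

{E}⁺: E→FL adds F, L → {E, F, L}.
{F}⁺: F→EL adds E, L → {E, F, L}.
Any other superkey contains one of these as a subset, so there are no further candidate keys.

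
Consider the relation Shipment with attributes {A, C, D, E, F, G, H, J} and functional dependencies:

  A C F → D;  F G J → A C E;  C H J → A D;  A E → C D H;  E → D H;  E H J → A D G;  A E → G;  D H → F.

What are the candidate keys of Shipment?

{E, J}, {F, G, J}, {C, G, H, J}, {D, G, H, J}

Attribute J never appears on the right-hand side of any dependency, so J must belong to every candidate key.
{J}⁺ = {J}, which is not all of the schema, so we must add further attributes.
{E, J}⁺: E→DH adds D, H; EHJ→ADG adds A, G; DH→F adds F; FGJ→ACE adds C → {A, C, D, E, F, G, H, J}. Minimal: {J}⁺ = {J}; {E}⁺ = {D, E, F, H} — none reach the full schema.
{F, G, J}⁺: FGJ→ACE adds A, C, E; AE→CDH adds D, H → {A, C, D, E, F, G, H, J}. Minimal: {G, J}⁺ = {G, J}; {F, J}⁺ = {F, J}; {F, G}⁺ = {F, G} — none reach the full schema.
{C, G, H, J}⁺: CHJ→AD adds A, D; DH→F adds F; FGJ→ACE adds E → {A, C, D, E, F, G, H, J}. Minimal: {G, H, J}⁺ = {G, H, J}; {C, H, J}⁺ = {A, C, D, F, H, J}; {C, G, J}⁺ = {C, G, J}; … — none reach the full schema.
{D, G, H, J}⁺: DH→F adds F; FGJ→ACE adds A, C, E → {A, C, D, E, F, G, H, J}. Minimal: {G, H, J}⁺ = {G, H, J}; {D, H, J}⁺ = {D, F, H, J}; {D, G, J}⁺ = {D, G, J}; … — none reach the full schema.
Any other superkey contains one of these as a subset, so there are no further candidate keys.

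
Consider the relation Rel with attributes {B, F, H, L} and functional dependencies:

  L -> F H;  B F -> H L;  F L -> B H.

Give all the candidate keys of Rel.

{L}⁺: L→FH adds F, H; FL→BH adds B → {B, F, H, L}.
{B, F}⁺: BF→HL adds H, L → {B, F, H, L}. Minimal: {F}⁺ = {F}; {B}⁺ = {B} — none reach the full schema.
Any other superkey contains one of these as a subset, so there are no further candidate keys.

{L}, {B, F}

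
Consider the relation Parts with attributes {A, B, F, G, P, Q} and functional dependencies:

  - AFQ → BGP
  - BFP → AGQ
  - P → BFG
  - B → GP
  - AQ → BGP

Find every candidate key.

{B}, {P}, {A, Q}

{B}⁺: B→GP adds G, P; P→BFG adds F; BFP→AGQ adds A, Q → {A, B, F, G, P, Q}.
{P}⁺: P→BFG adds B, F, G; BFP→AGQ adds A, Q → {A, B, F, G, P, Q}.
{A, Q}⁺: AQ→BGP adds B, G, P; P→BFG adds F → {A, B, F, G, P, Q}. Minimal: {Q}⁺ = {Q}; {A}⁺ = {A} — none reach the full schema.
Any other superkey contains one of these as a subset, so there are no further candidate keys.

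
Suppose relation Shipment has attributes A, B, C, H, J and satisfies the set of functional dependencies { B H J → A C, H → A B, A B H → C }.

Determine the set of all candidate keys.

{H, J}

Attributes H, J never appear on any right-hand side, so every candidate key must contain {H, J}.
{H, J}⁺ = {A, B, C, H, J}, which is all of the schema, so {H, J} is the only candidate key.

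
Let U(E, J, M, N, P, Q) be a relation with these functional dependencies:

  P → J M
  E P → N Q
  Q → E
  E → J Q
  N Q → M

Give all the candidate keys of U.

EP; PQ

{E, P}⁺: P→JM adds J, M; EP→NQ adds N, Q → {E, J, M, N, P, Q}. Minimal: {P}⁺ = {J, M, P}; {E}⁺ = {E, J, Q} — none reach the full schema.
{P, Q}⁺: P→JM adds J, M; Q→E adds E; EP→NQ adds N → {E, J, M, N, P, Q}. Minimal: {Q}⁺ = {E, J, Q}; {P}⁺ = {J, M, P} — none reach the full schema.
Any other superkey contains one of these as a subset, so there are no further candidate keys.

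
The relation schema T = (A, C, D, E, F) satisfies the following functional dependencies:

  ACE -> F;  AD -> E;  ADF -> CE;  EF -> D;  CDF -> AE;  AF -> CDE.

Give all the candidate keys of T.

{A, F}, {A, C, D}, {A, C, E}, {C, D, F}, {C, E, F}

{A, F}⁺: AF→CDE adds C, D, E → {A, C, D, E, F}.
{A, C, D}⁺: AD→E adds E; ACE→F adds F → {A, C, D, E, F}.
{A, C, E}⁺: ACE→F adds F; EF→D adds D → {A, C, D, E, F}.
{C, D, F}⁺: CDF→AE adds A, E → {A, C, D, E, F}.
{C, E, F}⁺: EF→D adds D; CDF→AE adds A → {A, C, D, E, F}.
Any other superkey contains one of these as a subset, so there are no further candidate keys.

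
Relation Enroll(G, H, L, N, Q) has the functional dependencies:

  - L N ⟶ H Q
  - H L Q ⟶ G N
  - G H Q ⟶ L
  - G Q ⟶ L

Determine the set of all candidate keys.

{L, N}; {G, H, Q}; {G, N, Q}; {H, L, Q}

{L, N}⁺: LN→HQ adds H, Q; HLQ→GN adds G → {G, H, L, N, Q}. Minimal: {N}⁺ = {N}; {L}⁺ = {L} — none reach the full schema.
{G, H, Q}⁺: GHQ→L adds L; HLQ→GN adds N → {G, H, L, N, Q}. Minimal: {H, Q}⁺ = {H, Q}; {G, Q}⁺ = {G, L, Q}; {G, H}⁺ = {G, H} — none reach the full schema.
{G, N, Q}⁺: GQ→L adds L; LN→HQ adds H → {G, H, L, N, Q}. Minimal: {N, Q}⁺ = {N, Q}; {G, Q}⁺ = {G, L, Q}; {G, N}⁺ = {G, N} — none reach the full schema.
{H, L, Q}⁺: HLQ→GN adds G, N → {G, H, L, N, Q}. Minimal: {L, Q}⁺ = {L, Q}; {H, Q}⁺ = {H, Q}; {H, L}⁺ = {H, L} — none reach the full schema.
Any other superkey contains one of these as a subset, so there are no further candidate keys.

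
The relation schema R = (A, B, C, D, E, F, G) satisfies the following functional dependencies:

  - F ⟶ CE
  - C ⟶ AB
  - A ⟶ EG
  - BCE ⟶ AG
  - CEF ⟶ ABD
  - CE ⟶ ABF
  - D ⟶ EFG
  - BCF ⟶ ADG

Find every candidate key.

{C}, {D}, {F}

{C}⁺: C→AB adds A, B; A→EG adds E, G; CE→ABF adds F; BCF→ADG adds D → {A, B, C, D, E, F, G}.
{D}⁺: D→EFG adds E, F, G; F→CE adds C; C→AB adds A, B → {A, B, C, D, E, F, G}.
{F}⁺: F→CE adds C, E; C→AB adds A, B; A→EG adds G; CEF→ABD adds D → {A, B, C, D, E, F, G}.
Any other superkey contains one of these as a subset, so there are no further candidate keys.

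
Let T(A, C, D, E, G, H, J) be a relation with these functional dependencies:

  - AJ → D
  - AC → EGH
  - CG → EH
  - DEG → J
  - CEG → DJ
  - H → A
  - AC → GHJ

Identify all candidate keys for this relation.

AC, CG, CH

Attribute C never appears on the right-hand side of any dependency, so C must belong to every candidate key.
{C}⁺ = {C}, which is not all of the schema, so we must add further attributes.
{A, C}⁺: AC→EGH adds E, G, H; CEG→DJ adds D, J → {A, C, D, E, G, H, J}.
{C, G}⁺: CG→EH adds E, H; CEG→DJ adds D, J; H→A adds A → {A, C, D, E, G, H, J}.
{C, H}⁺: H→A adds A; AC→GHJ adds G, J; AJ→D adds D; AC→EGH adds E → {A, C, D, E, G, H, J}.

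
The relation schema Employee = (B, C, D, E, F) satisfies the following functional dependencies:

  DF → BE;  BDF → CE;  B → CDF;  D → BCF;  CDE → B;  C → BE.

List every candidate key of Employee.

B, C, D

{B}⁺: B→CDF adds C, D, F; C→BE adds E → {B, C, D, E, F}.
{C}⁺: C→BE adds B, E; B→CDF adds D, F → {B, C, D, E, F}.
{D}⁺: D→BCF adds B, C, F; C→BE adds E → {B, C, D, E, F}.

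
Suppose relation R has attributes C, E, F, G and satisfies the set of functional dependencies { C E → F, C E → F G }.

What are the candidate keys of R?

{C, E}⁺: CE→F adds F; CE→FG adds G → {C, E, F, G}.

CE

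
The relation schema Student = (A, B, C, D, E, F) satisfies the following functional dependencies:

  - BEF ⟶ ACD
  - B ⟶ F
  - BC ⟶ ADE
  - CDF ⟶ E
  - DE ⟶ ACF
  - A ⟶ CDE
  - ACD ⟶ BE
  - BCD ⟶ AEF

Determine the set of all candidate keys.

{A}⁺: A→CDE adds C, D, E; ACD→BE adds B; BCD→AEF adds F → {A, B, C, D, E, F}.
{B, C}⁺: B→F adds F; BC→ADE adds A, D, E → {A, B, C, D, E, F}. Minimal: {C}⁺ = {C}; {B}⁺ = {B, F} — none reach the full schema.
{B, E}⁺: B→F adds F; BEF→ACD adds A, C, D → {A, B, C, D, E, F}. Minimal: {E}⁺ = {E}; {B}⁺ = {B, F} — none reach the full schema.
{D, E}⁺: DE→ACF adds A, C, F; ACD→BE adds B → {A, B, C, D, E, F}. Minimal: {E}⁺ = {E}; {D}⁺ = {D} — none reach the full schema.
{C, D, F}⁺: CDF→E adds E; DE→ACF adds A; ACD→BE adds B → {A, B, C, D, E, F}. Minimal: {D, F}⁺ = {D, F}; {C, F}⁺ = {C, F}; {C, D}⁺ = {C, D} — none reach the full schema.

{A}, {B, C}, {B, E}, {D, E}, {C, D, F}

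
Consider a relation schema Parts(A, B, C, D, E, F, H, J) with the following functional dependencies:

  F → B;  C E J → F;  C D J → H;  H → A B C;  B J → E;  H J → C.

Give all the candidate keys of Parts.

Attributes D, J never appear on any right-hand side, so every candidate key must contain {D, J}.
{D, J}⁺ = {D, J}, which is not all of the schema, so we must add further attributes.
{C, D, J}⁺: CDJ→H adds H; H→ABC adds A, B; BJ→E adds E; CEJ→F adds F → {A, B, C, D, E, F, H, J}. Minimal: {D, J}⁺ = {D, J}; {C, J}⁺ = {C, J}; {C, D}⁺ = {C, D} — none reach the full schema.
{D, H, J}⁺: H→ABC adds A, B, C; BJ→E adds E; CEJ→F adds F → {A, B, C, D, E, F, H, J}. Minimal: {H, J}⁺ = {A, B, C, E, F, H, J}; {D, J}⁺ = {D, J}; {D, H}⁺ = {A, B, C, D, H} — none reach the full schema.

{C, D, J}; {D, H, J}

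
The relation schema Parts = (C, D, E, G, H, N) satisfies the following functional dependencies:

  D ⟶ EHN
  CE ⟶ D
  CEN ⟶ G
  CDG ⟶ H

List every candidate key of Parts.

{C, D}, {C, E}

Attribute C never appears on the right-hand side of any dependency, so C must belong to every candidate key.
{C}⁺ = {C}, which is not all of the schema, so we must add further attributes.
{C, D}⁺: D→EHN adds E, H, N; CEN→G adds G → {C, D, E, G, H, N}. Minimal: {D}⁺ = {D, E, H, N}; {C}⁺ = {C} — none reach the full schema.
{C, E}⁺: CE→D adds D; D→EHN adds H, N; CEN→G adds G → {C, D, E, G, H, N}. Minimal: {E}⁺ = {E}; {C}⁺ = {C} — none reach the full schema.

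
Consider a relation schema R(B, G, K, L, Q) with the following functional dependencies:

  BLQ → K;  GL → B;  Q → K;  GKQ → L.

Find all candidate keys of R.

Attributes G, Q never appear on any right-hand side, so every candidate key must contain {G, Q}.
{G, Q}⁺ = {B, G, K, L, Q}, which is all of the schema, so {G, Q} is the only candidate key.

GQ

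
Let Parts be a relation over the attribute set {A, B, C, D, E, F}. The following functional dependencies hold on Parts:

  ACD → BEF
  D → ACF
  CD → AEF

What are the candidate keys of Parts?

{D}

Attribute D never appears on the right-hand side of any dependency, so D must belong to every candidate key.
{D}⁺ = {A, B, C, D, E, F}, which is all of the schema, so {D} is the only candidate key.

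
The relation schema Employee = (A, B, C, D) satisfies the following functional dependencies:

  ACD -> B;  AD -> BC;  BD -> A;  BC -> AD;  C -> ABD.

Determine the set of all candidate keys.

(C), (A, D), (B, D)

{C}⁺: C→ABD adds A, B, D → {A, B, C, D}.
{A, D}⁺: AD→BC adds B, C → {A, B, C, D}. Minimal: {D}⁺ = {D}; {A}⁺ = {A} — none reach the full schema.
{B, D}⁺: BD→A adds A; AD→BC adds C → {A, B, C, D}. Minimal: {D}⁺ = {D}; {B}⁺ = {B} — none reach the full schema.
Any other superkey contains one of these as a subset, so there are no further candidate keys.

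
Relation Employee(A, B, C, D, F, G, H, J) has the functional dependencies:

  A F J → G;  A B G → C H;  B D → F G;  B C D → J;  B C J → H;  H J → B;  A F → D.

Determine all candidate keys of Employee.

Attribute A never appears on the right-hand side of any dependency, so A must belong to every candidate key.
{A}⁺ = {A}, which is not all of the schema, so we must add further attributes.
{A, B, D}⁺: BD→FG adds F, G; ABG→CH adds C, H; BCD→J adds J → {A, B, C, D, F, G, H, J}. Minimal: {B, D}⁺ = {B, D, F, G}; {A, D}⁺ = {A, D}; {A, B}⁺ = {A, B} — none reach the full schema.
{A, B, F}⁺: AF→D adds D; BD→FG adds G; ABG→CH adds C, H; BCD→J adds J → {A, B, C, D, F, G, H, J}. Minimal: {B, F}⁺ = {B, F}; {A, F}⁺ = {A, D, F}; {A, B}⁺ = {A, B} — none reach the full schema.
{A, D, H, J}⁺: HJ→B adds B; BD→FG adds F, G; ABG→CH adds C → {A, B, C, D, F, G, H, J}. Minimal: {D, H, J}⁺ = {B, D, F, G, H, J}; {A, H, J}⁺ = {A, B, H, J}; {A, D, J}⁺ = {A, D, J}; … — none reach the full schema.
{A, F, H, J}⁺: AFJ→G adds G; HJ→B adds B; AF→D adds D; ABG→CH adds C → {A, B, C, D, F, G, H, J}. Minimal: {F, H, J}⁺ = {B, F, H, J}; {A, H, J}⁺ = {A, B, H, J}; {A, F, J}⁺ = {A, D, F, G, J}; … — none reach the full schema.
Any other superkey contains one of these as a subset, so there are no further candidate keys.

(A, B, D), (A, B, F), (A, D, H, J), (A, F, H, J)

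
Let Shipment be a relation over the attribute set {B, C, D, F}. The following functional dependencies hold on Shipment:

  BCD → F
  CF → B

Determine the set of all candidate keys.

(B, C, D), (C, D, F)

{B, C, D}⁺: BCD→F adds F → {B, C, D, F}.
{C, D, F}⁺: CF→B adds B → {B, C, D, F}.
Any other superkey contains one of these as a subset, so there are no further candidate keys.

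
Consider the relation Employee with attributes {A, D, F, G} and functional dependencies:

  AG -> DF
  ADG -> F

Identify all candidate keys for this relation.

{A, G}

Attributes A, G never appear on any right-hand side, so every candidate key must contain {A, G}.
{A, G}⁺ = {A, D, F, G}, which is all of the schema, so {A, G} is the only candidate key.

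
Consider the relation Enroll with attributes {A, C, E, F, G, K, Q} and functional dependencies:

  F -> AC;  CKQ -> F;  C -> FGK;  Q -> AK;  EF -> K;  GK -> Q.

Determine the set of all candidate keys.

{C, E}, {E, F}

{C, E}⁺: C→FGK adds F, G, K; GK→Q adds Q; F→AC adds A → {A, C, E, F, G, K, Q}. Minimal: {E}⁺ = {E}; {C}⁺ = {A, C, F, G, K, Q} — none reach the full schema.
{E, F}⁺: F→AC adds A, C; C→FGK adds G, K; GK→Q adds Q → {A, C, E, F, G, K, Q}. Minimal: {F}⁺ = {A, C, F, G, K, Q}; {E}⁺ = {E} — none reach the full schema.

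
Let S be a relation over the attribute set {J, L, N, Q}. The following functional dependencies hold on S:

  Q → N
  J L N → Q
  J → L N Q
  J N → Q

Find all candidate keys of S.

{J}

Attribute J never appears on the right-hand side of any dependency, so J must belong to every candidate key.
{J}⁺ = {J, L, N, Q}, which is all of the schema, so {J} is the only candidate key.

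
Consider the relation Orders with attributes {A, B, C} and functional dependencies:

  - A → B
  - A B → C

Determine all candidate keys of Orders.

Attribute A never appears on the right-hand side of any dependency, so A must belong to every candidate key.
{A}⁺ = {A, B, C}, which is all of the schema, so {A} is the only candidate key.

A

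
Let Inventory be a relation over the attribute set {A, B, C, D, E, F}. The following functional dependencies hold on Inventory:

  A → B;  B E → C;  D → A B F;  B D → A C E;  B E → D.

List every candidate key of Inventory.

{D}, {A, E}, {B, E}

{D}⁺: D→ABF adds A, B, F; BD→ACE adds C, E → {A, B, C, D, E, F}.
{A, E}⁺: A→B adds B; BE→C adds C; BE→D adds D; D→ABF adds F → {A, B, C, D, E, F}. Minimal: {E}⁺ = {E}; {A}⁺ = {A, B} — none reach the full schema.
{B, E}⁺: BE→C adds C; BE→D adds D; D→ABF adds A, F → {A, B, C, D, E, F}. Minimal: {E}⁺ = {E}; {B}⁺ = {B} — none reach the full schema.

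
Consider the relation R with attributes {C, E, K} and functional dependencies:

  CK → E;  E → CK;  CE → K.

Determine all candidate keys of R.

{E}⁺: E→CK adds C, K → {C, E, K}.
{C, K}⁺: CK→E adds E → {C, E, K}. Minimal: {K}⁺ = {K}; {C}⁺ = {C} — none reach the full schema.
Any other superkey contains one of these as a subset, so there are no further candidate keys.

{E}, {C, K}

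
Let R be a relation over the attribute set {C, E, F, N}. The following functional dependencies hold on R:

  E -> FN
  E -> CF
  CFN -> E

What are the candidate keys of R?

{E}, {C, F, N}

{E}⁺: E→FN adds F, N; E→CF adds C → {C, E, F, N}.
{C, F, N}⁺: CFN→E adds E → {C, E, F, N}. Minimal: {F, N}⁺ = {F, N}; {C, N}⁺ = {C, N}; {C, F}⁺ = {C, F} — none reach the full schema.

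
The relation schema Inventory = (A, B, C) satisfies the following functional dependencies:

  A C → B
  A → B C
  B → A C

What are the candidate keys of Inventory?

{A}⁺: A→BC adds B, C → {A, B, C}.
{B}⁺: B→AC adds A, C → {A, B, C}.
Any other superkey contains one of these as a subset, so there are no further candidate keys.

(A); (B)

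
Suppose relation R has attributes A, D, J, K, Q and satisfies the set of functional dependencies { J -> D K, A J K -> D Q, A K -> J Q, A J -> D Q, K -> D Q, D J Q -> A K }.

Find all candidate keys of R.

{J}, {A, K}

{J}⁺: J→DK adds D, K; K→DQ adds Q; DJQ→AK adds A → {A, D, J, K, Q}.
{A, K}⁺: AK→JQ adds J, Q; AJ→DQ adds D → {A, D, J, K, Q}.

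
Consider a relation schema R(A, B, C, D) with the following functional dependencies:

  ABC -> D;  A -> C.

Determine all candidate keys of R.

Attributes A, B never appear on any right-hand side, so every candidate key must contain {A, B}.
{A, B}⁺ = {A, B, C, D}, which is all of the schema, so {A, B} is the only candidate key.

{A, B}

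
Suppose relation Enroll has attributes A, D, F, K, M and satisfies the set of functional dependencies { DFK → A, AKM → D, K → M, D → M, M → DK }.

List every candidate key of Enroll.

DF, FK, FM

Attribute F never appears on the right-hand side of any dependency, so F must belong to every candidate key.
{F}⁺ = {F}, which is not all of the schema, so we must add further attributes.
{D, F}⁺: D→M adds M; M→DK adds K; DFK→A adds A → {A, D, F, K, M}.
{F, K}⁺: K→M adds M; M→DK adds D; DFK→A adds A → {A, D, F, K, M}.
{F, M}⁺: M→DK adds D, K; DFK→A adds A → {A, D, F, K, M}.
Any other superkey contains one of these as a subset, so there are no further candidate keys.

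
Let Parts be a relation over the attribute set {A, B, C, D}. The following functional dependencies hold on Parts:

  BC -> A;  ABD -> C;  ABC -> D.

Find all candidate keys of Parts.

{B, C}⁺: BC→A adds A; ABC→D adds D → {A, B, C, D}. Minimal: {C}⁺ = {C}; {B}⁺ = {B} — none reach the full schema.
{A, B, D}⁺: ABD→C adds C → {A, B, C, D}. Minimal: {B, D}⁺ = {B, D}; {A, D}⁺ = {A, D}; {A, B}⁺ = {A, B} — none reach the full schema.

{B, C}; {A, B, D}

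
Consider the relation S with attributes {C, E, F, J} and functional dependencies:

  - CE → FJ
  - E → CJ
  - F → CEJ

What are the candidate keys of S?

{E}⁺: E→CJ adds C, J; CE→FJ adds F → {C, E, F, J}.
{F}⁺: F→CEJ adds C, E, J → {C, E, F, J}.

{E}, {F}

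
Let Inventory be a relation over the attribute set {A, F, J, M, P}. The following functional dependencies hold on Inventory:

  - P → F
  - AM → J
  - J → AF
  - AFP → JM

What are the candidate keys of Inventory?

(A, P), (J, P)

{A, P}⁺: P→F adds F; AFP→JM adds J, M → {A, F, J, M, P}.
{J, P}⁺: P→F adds F; J→AF adds A; AFP→JM adds M → {A, F, J, M, P}.
Any other superkey contains one of these as a subset, so there are no further candidate keys.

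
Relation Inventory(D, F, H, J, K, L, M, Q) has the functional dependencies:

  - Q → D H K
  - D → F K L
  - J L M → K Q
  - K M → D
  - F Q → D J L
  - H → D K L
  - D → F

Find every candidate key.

(M, Q), (D, J, M), (H, J, M), (J, K, M), (J, L, M)

{M, Q}⁺: Q→DHK adds D, H, K; D→FKL adds F, L; FQ→DJL adds J → {D, F, H, J, K, L, M, Q}. Minimal: {Q}⁺ = {D, F, H, J, K, L, Q}; {M}⁺ = {M} — none reach the full schema.
{D, J, M}⁺: D→FKL adds F, K, L; JLM→KQ adds Q; Q→DHK adds H → {D, F, H, J, K, L, M, Q}. Minimal: {J, M}⁺ = {J, M}; {D, M}⁺ = {D, F, K, L, M}; {D, J}⁺ = {D, F, J, K, L} — none reach the full schema.
{H, J, M}⁺: H→DKL adds D, K, L; D→F adds F; JLM→KQ adds Q → {D, F, H, J, K, L, M, Q}. Minimal: {J, M}⁺ = {J, M}; {H, M}⁺ = {D, F, H, K, L, M}; {H, J}⁺ = {D, F, H, J, K, L} — none reach the full schema.
{J, K, M}⁺: KM→D adds D; D→F adds F; D→FKL adds L; JLM→KQ adds Q; Q→DHK adds H → {D, F, H, J, K, L, M, Q}. Minimal: {K, M}⁺ = {D, F, K, L, M}; {J, M}⁺ = {J, M}; {J, K}⁺ = {J, K} — none reach the full schema.
{J, L, M}⁺: JLM→KQ adds K, Q; KM→D adds D; D→F adds F; Q→DHK adds H → {D, F, H, J, K, L, M, Q}. Minimal: {L, M}⁺ = {L, M}; {J, M}⁺ = {J, M}; {J, L}⁺ = {J, L} — none reach the full schema.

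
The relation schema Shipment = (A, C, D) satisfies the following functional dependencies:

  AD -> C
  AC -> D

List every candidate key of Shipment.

Attribute A never appears on the right-hand side of any dependency, so A must belong to every candidate key.
{A}⁺ = {A}, which is not all of the schema, so we must add further attributes.
{A, C}⁺: AC→D adds D → {A, C, D}. Minimal: {C}⁺ = {C}; {A}⁺ = {A} — none reach the full schema.
{A, D}⁺: AD→C adds C → {A, C, D}. Minimal: {D}⁺ = {D}; {A}⁺ = {A} — none reach the full schema.
Any other superkey contains one of these as a subset, so there are no further candidate keys.

(A, C), (A, D)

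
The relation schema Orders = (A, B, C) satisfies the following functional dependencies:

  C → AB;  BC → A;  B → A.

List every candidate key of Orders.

(C)

{C}⁺: C→AB adds A, B → {A, B, C}.
No other minimal superkey exists.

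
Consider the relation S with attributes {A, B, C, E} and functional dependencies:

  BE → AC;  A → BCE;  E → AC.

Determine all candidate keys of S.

(A), (E)

{A}⁺: A→BCE adds B, C, E → {A, B, C, E}.
{E}⁺: E→AC adds A, C; A→BCE adds B → {A, B, C, E}.
Any other superkey contains one of these as a subset, so there are no further candidate keys.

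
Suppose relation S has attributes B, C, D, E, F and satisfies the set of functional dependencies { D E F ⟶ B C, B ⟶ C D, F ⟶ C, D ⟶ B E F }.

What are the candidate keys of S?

B, D

{B}⁺: B→CD adds C, D; D→BEF adds E, F → {B, C, D, E, F}.
{D}⁺: D→BEF adds B, E, F; DEF→BC adds C → {B, C, D, E, F}.
Any other superkey contains one of these as a subset, so there are no further candidate keys.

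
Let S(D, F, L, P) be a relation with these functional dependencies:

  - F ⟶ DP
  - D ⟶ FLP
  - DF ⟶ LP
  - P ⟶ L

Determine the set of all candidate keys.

(D), (F)

{D}⁺: D→FLP adds F, L, P → {D, F, L, P}.
{F}⁺: F→DP adds D, P; D→FLP adds L → {D, F, L, P}.
Any other superkey contains one of these as a subset, so there are no further candidate keys.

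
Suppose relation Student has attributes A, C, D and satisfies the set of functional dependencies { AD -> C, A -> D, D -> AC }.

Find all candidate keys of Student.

{A}⁺: A→D adds D; D→AC adds C → {A, C, D}.
{D}⁺: D→AC adds A, C → {A, C, D}.

{A}, {D}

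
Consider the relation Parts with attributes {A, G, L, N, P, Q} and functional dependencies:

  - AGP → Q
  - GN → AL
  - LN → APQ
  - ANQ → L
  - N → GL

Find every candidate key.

{N}

{N}⁺: N→GL adds G, L; GN→AL adds A; LN→APQ adds P, Q → {A, G, L, N, P, Q}.
No other minimal superkey exists.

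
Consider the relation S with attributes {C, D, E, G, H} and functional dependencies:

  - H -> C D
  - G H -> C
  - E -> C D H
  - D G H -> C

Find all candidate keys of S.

EG

Attributes E, G never appear on any right-hand side, so every candidate key must contain {E, G}.
{E, G}⁺ = {C, D, E, G, H}, which is all of the schema, so {E, G} is the only candidate key.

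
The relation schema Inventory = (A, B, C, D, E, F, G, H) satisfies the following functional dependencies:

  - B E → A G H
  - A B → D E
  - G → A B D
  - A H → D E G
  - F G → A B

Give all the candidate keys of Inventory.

{C, F, G}, {A, B, C, F}, {A, C, F, H}, {B, C, E, F}

Attributes C, F never appear on any right-hand side, so every candidate key must contain {C, F}.
{C, F}⁺ = {C, F}, which is not all of the schema, so we must add further attributes.
{C, F, G}⁺: G→ABD adds A, B, D; AB→DE adds E; BE→AGH adds H → {A, B, C, D, E, F, G, H}. Minimal: {F, G}⁺ = {A, B, D, E, F, G, H}; {C, G}⁺ = {A, B, C, D, E, G, H}; {C, F}⁺ = {C, F} — none reach the full schema.
{A, B, C, F}⁺: AB→DE adds D, E; BE→AGH adds G, H → {A, B, C, D, E, F, G, H}. Minimal: {B, C, F}⁺ = {B, C, F}; {A, C, F}⁺ = {A, C, F}; {A, B, F}⁺ = {A, B, D, E, F, G, H}; … — none reach the full schema.
{A, C, F, H}⁺: AH→DEG adds D, E, G; FG→AB adds B → {A, B, C, D, E, F, G, H}. Minimal: {C, F, H}⁺ = {C, F, H}; {A, F, H}⁺ = {A, B, D, E, F, G, H}; {A, C, H}⁺ = {A, B, C, D, E, G, H}; … — none reach the full schema.
{B, C, E, F}⁺: BE→AGH adds A, G, H; AB→DE adds D → {A, B, C, D, E, F, G, H}. Minimal: {C, E, F}⁺ = {C, E, F}; {B, E, F}⁺ = {A, B, D, E, F, G, H}; {B, C, F}⁺ = {B, C, F}; … — none reach the full schema.
Any other superkey contains one of these as a subset, so there are no further candidate keys.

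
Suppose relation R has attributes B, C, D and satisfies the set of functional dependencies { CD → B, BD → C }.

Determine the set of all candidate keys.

Attribute D never appears on the right-hand side of any dependency, so D must belong to every candidate key.
{D}⁺ = {D}, which is not all of the schema, so we must add further attributes.
{B, D}⁺: BD→C adds C → {B, C, D}. Minimal: {D}⁺ = {D}; {B}⁺ = {B} — none reach the full schema.
{C, D}⁺: CD→B adds B → {B, C, D}. Minimal: {D}⁺ = {D}; {C}⁺ = {C} — none reach the full schema.
Any other superkey contains one of these as a subset, so there are no further candidate keys.

{B, D}; {C, D}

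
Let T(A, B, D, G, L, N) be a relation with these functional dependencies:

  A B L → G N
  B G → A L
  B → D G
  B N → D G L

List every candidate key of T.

{B}⁺: B→DG adds D, G; BG→AL adds A, L; ABL→GN adds N → {A, B, D, G, L, N}.
No other minimal superkey exists.

{B}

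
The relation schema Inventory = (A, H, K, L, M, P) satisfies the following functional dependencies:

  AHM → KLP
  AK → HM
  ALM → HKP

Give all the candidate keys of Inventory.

AK; AHM; ALM

Attribute A never appears on the right-hand side of any dependency, so A must belong to every candidate key.
{A}⁺ = {A}, which is not all of the schema, so we must add further attributes.
{A, K}⁺: AK→HM adds H, M; AHM→KLP adds L, P → {A, H, K, L, M, P}.
{A, H, M}⁺: AHM→KLP adds K, L, P → {A, H, K, L, M, P}.
{A, L, M}⁺: ALM→HKP adds H, K, P → {A, H, K, L, M, P}.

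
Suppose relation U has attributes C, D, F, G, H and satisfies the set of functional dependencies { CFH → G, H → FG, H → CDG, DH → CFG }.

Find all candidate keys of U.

Attribute H never appears on the right-hand side of any dependency, so H must belong to every candidate key.
{H}⁺ = {C, D, F, G, H}, which is all of the schema, so {H} is the only candidate key.

{H}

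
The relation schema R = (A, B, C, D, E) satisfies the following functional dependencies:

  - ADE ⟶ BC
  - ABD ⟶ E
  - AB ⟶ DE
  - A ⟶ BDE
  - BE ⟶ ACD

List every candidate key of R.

{A}⁺: A→BDE adds B, D, E; BE→ACD adds C → {A, B, C, D, E}.
{B, E}⁺: BE→ACD adds A, C, D → {A, B, C, D, E}.

{A}, {B, E}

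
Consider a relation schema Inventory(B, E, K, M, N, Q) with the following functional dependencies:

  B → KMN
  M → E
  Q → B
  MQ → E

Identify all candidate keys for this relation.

Q

Attribute Q never appears on the right-hand side of any dependency, so Q must belong to every candidate key.
{Q}⁺ = {B, E, K, M, N, Q}, which is all of the schema, so {Q} is the only candidate key.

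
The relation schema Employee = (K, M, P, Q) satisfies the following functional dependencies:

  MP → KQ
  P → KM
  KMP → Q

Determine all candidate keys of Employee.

Attribute P never appears on the right-hand side of any dependency, so P must belong to every candidate key.
{P}⁺ = {K, M, P, Q}, which is all of the schema, so {P} is the only candidate key.

P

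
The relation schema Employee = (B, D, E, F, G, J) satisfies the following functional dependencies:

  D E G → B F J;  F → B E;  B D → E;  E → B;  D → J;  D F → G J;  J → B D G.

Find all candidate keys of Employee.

{D}⁺: D→J adds J; J→BDG adds B, G; BD→E adds E; DEG→BFJ adds F → {B, D, E, F, G, J}.
{J}⁺: J→BDG adds B, D, G; BD→E adds E; DEG→BFJ adds F → {B, D, E, F, G, J}.
Any other superkey contains one of these as a subset, so there are no further candidate keys.

{D}; {J}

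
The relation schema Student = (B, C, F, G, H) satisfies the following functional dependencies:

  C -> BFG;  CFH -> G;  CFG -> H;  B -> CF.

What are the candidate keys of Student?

{B}, {C}

{B}⁺: B→CF adds C, F; C→BFG adds G; CFG→H adds H → {B, C, F, G, H}.
{C}⁺: C→BFG adds B, F, G; CFG→H adds H → {B, C, F, G, H}.
Any other superkey contains one of these as a subset, so there are no further candidate keys.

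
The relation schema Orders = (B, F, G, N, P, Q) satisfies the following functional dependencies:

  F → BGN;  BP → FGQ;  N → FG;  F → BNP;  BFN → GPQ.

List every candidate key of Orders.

{F}⁺: F→BGN adds B, G, N; F→BNP adds P; BFN→GPQ adds Q → {B, F, G, N, P, Q}.
{N}⁺: N→FG adds F, G; F→BNP adds B, P; BFN→GPQ adds Q → {B, F, G, N, P, Q}.
{B, P}⁺: BP→FGQ adds F, G, Q; F→BNP adds N → {B, F, G, N, P, Q}. Minimal: {P}⁺ = {P}; {B}⁺ = {B} — none reach the full schema.
Any other superkey contains one of these as a subset, so there are no further candidate keys.

{F}, {N}, {B, P}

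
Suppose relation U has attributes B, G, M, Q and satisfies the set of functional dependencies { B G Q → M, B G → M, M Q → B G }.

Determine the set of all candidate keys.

(M, Q), (B, G, Q)

Attribute Q never appears on the right-hand side of any dependency, so Q must belong to every candidate key.
{Q}⁺ = {Q}, which is not all of the schema, so we must add further attributes.
{M, Q}⁺: MQ→BG adds B, G → {B, G, M, Q}.
{B, G, Q}⁺: BGQ→M adds M → {B, G, M, Q}.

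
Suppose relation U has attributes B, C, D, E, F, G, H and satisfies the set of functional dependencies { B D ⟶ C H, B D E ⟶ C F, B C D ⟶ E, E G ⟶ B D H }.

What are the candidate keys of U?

Attribute G never appears on the right-hand side of any dependency, so G must belong to every candidate key.
{G}⁺ = {G}, which is not all of the schema, so we must add further attributes.
{E, G}⁺: EG→BDH adds B, D, H; BD→CH adds C; BDE→CF adds F → {B, C, D, E, F, G, H}. Minimal: {G}⁺ = {G}; {E}⁺ = {E} — none reach the full schema.
{B, D, G}⁺: BD→CH adds C, H; BCD→E adds E; BDE→CF adds F → {B, C, D, E, F, G, H}. Minimal: {D, G}⁺ = {D, G}; {B, G}⁺ = {B, G}; {B, D}⁺ = {B, C, D, E, F, H} — none reach the full schema.

(E, G); (B, D, G)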